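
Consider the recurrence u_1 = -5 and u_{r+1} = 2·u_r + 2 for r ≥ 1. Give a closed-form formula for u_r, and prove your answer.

u_r = -3·2^(r - 1) - 2

Computing the first terms: u_1 = -5, u_2 = -8, u_3 = -14. This suggests u_r = -3·2^(r - 1) - 2.
For the base case r = 1: the formula gives -5 = -5 = u_1.
Inductive step: assume the claim holds for r = i, so u_i = -3·2^(i - 1) - 2.
Then u_{i+1} = 2·u_i + 2 = 2·(-3·2^(i - 1) - 2) + 2 = -3·2^i - 2 = -3·2^((i+1) - 1) - 2,
which is the claimed formula at r = i+1.
Hence, by induction on r, the claim holds for every r ≥ 1.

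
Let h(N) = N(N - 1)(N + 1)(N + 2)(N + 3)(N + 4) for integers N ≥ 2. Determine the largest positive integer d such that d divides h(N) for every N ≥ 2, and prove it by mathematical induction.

d = 720

Computing the first values: h(2) = 720 and h(3) = 5040; gcd(720, 5040) = 720, so d ≤ 720.
We prove 720 | N(N - 1)(N + 1)(N + 2)(N + 3)(N + 4) for all N ≥ 2 by induction on N.
Base step (N = 2): h(2) = 720 = 720·(1), so 720 | h(2).
Inductive step: assume the claim holds for N = r, i.e. 720 | h(r). Then
h(r+1) − h(r) = r·(r+1)·(r+2)·(r+3)·(r+4)·(r+5) − (r-1)·r·(r+1)·(r+2)·(r+3)·(r+4) = r·(r+1)·(r+2)·(r+3)·(r+4)·[(r+5) − (r-1)] = 6·r·(r+1)·(r+2)·(r+3)·(r+4). The product of 5 consecutive integers is divisible by (5)! = 120, so h(r+1) − h(r) is divisible by 6·120 = 720. By the inductive hypothesis 720 | h(r), hence 720 | h(r+1).
By induction, the statement is established for all N ≥ 2.
Therefore the largest such d is 720.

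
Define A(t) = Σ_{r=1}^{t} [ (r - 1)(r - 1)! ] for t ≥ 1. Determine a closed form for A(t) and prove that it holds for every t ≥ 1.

We claim A(t) = t! - 1 for all t ≥ 1.
When t = 1: A(1) = 0, and the closed form gives 0. They agree.
For the inductive step, assume it holds for an arbitrary r ≥ 1, so A(r) = r! - 1.
Then A(r+1) = A(r) + (r·r!) = (r! - 1) + (r·r!).
Simplifying, A(r+1) = (r+1)! - 1,
which is the closed form with t = r+1.
By induction, the statement is established for all t ≥ 1.

A(t) = t! - 1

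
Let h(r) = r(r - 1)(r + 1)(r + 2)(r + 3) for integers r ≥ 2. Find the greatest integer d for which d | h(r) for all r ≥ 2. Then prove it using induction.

d = 120

Computing the first values: h(2) = 120 and h(3) = 720; gcd(120, 720) = 120, so d ≤ 120.
We prove 120 | r(r - 1)(r + 1)(r + 2)(r + 3) for all r ≥ 2 by induction on r.
For the base case r = 2: h(2) = 120 = 120·(1), so 120 | h(2).
Inductive step: suppose the statement holds for some p ≥ 2, i.e. 120 | h(p). Then
h(p+1) − h(p) = p·(p+1)·(p+2)·(p+3)·(p+4) − (p-1)·p·(p+1)·(p+2)·(p+3) = p·(p+1)·(p+2)·(p+3)·[(p+4) − (p-1)] = 5·p·(p+1)·(p+2)·(p+3). The product of 4 consecutive integers is divisible by (4)! = 24, so h(p+1) − h(p) is divisible by 5·24 = 120. By the inductive hypothesis 120 | h(p), hence 120 | h(p+1).
By induction, the statement is established for all r ≥ 2.
Therefore the largest such d is 120.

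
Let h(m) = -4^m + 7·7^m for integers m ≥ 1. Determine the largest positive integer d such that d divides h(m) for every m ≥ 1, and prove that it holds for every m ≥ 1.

Computing the first values: h(1) = 45 and h(2) = 327; gcd(45, 327) = 3, so d ≤ 3.
We prove 3 | -4^m + 7·7^m for all m ≥ 1 by induction on m.
When m = 1: h(1) = 45 = 3·(15), so 3 | h(1).
For the inductive step, assume it holds for an arbitrary r ≥ 1, i.e. 3 | h(r). Then
h(r+1) − 7·h(r) = (-4^(r+1) + 7·7^(r+1)) − 7·(-4^r + 7·7^r) = (-1)·4^r·(4 − 7) = (3)·4^r. Since 3 | h(r) by the inductive hypothesis, 3 | 7·h(r); and 3 | 3 since 3 = 3·1. Therefore 3 | h(r+1).
Hence, by induction on m, the claim holds for every m ≥ 1.
Therefore the largest such d is 3.

d = 3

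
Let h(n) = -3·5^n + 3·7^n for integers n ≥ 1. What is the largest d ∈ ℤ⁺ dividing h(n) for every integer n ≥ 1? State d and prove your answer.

Computing the first values: h(1) = 6 and h(2) = 72; gcd(6, 72) = 6, so d ≤ 6.
We prove 6 | -3·5^n + 3·7^n for all n ≥ 1 by induction on n.
Base case (n = 1): h(1) = 6 = 6·(1), so 6 | h(1).
Suppose the result is true for n = m, i.e. 6 | h(m). Then
h(m+1) − 7·h(m) = (-3·5^(m+1) + 3·7^(m+1)) − 7·(-3·5^m + 3·7^m) = (-3)·5^m·(5 − 7) = (6)·5^m. Since 6 | h(m) by the inductive hypothesis, 6 | 7·h(m); and 6 | 6 since 6 = 6·1. Therefore 6 | h(m+1).
This completes the induction.
Therefore the largest such d is 6.

d = 6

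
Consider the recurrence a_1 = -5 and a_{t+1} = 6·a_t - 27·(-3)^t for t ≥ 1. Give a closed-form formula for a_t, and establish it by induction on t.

a_t = -(-3)^(t + 1) + 4·6^(t - 1)

Computing the first terms: a_1 = -5, a_2 = 51, a_3 = 63. This suggests a_t = -(-3)^(t + 1) + 4·6^(t - 1).
Base case (t = 1): the formula gives -5 = -5 = a_1.
Inductive step: suppose the statement holds for some r ≥ 1, so a_r = -(-3)^(r + 1) + 4·6^(r - 1).
Then a_{r+1} = 6·a_r - 27·(-3)^r = 6·(-(-3)^(r + 1) + 4·6^(r - 1)) - 27·(-3)^r = -(-3)^(r + 2) + 4·6^r = -(-3)^((r+1) + 1) + 4·6^((r+1) - 1),
which is the claimed formula at t = r+1.
This completes the induction.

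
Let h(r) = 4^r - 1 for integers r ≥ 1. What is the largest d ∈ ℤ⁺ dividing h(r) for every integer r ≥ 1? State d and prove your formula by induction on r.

d = 3

Computing the first values: h(1) = 3 and h(2) = 15; gcd(3, 15) = 3, so d ≤ 3.
We prove 3 | 4^r - 1 for all r ≥ 1 by induction on r.
For the base case r = 1: h(1) = 3 = 3·(1), so 3 | h(1).
Inductive step: assume the claim holds for r = p, i.e. 3 | h(p). Then
4^{p+1} − 1^{p+1} = 4·4^p − 1·1^p = 4·(4^p − 1^p) + (3)·1^p. The first term is divisible by 3 by the inductive hypothesis, and the second term (3)·1^p is divisible by 3 since 3 | 3. Hence 3 | h(p+1).
By the principle of mathematical induction, the result holds for all r ≥ 1.
Therefore the largest such d is 3.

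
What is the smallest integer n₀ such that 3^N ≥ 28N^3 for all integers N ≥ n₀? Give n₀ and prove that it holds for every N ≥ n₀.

n₀ = 10

At N = 9: 19683 < 20412, so the inequality fails and n₀ ≥ 10. We prove 3^N ≥ 28N^3 for all N ≥ 10.
For the base case N = 10: 3^N = 59049 and 28N^3 = 28000, so 59049 ≥ 28000.
Inductive step: suppose the statement holds for some m ≥ 10, so 3^m ≥ 28m^3.
Then 3^(m + 1) = 3·(3^m) ≥ 3·(28m^3).
Also, for m ≥ 10 we have 3·(28m^3) ≥ 28(m+1)^3, since 3 ≥ (1 + 1/m)^3 for all m ≥ 10.
Combining, 3^(m + 1) ≥ 28(m+1)^3.
By the principle of mathematical induction, the result holds for all N ≥ 10.
Hence the smallest such n₀ is 10.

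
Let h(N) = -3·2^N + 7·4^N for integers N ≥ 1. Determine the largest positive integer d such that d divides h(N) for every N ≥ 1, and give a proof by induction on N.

d = 2

Computing the first values: h(1) = 22 and h(2) = 100; gcd(22, 100) = 2, so d ≤ 2.
We prove 2 | -3·2^N + 7·4^N for all N ≥ 1 by induction on N.
When N = 1: h(1) = 22 = 2·(11), so 2 | h(1).
For the inductive step, assume it holds for an arbitrary k ≥ 1, i.e. 2 | h(k). Then
h(k+1) − 4·h(k) = (-3·2^(k+1) + 7·4^(k+1)) − 4·(-3·2^k + 7·4^k) = (-3)·2^k·(2 − 4) = (6)·2^k. Since 2 | h(k) by the inductive hypothesis, 2 | 4·h(k); and 2 | 6 since 6 = 2·3. Therefore 2 | h(k+1).
This completes the induction.
Therefore the largest such d is 2.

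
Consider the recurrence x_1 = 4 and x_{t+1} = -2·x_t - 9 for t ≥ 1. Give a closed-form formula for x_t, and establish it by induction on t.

Computing the first terms: x_1 = 4, x_2 = -17, x_3 = 25. This suggests x_t = 7(-2)^(t - 1) - 3.
Base case (t = 1): the formula gives 4 = 4 = x_1.
Inductive step: suppose the statement holds for some j ≥ 1, so x_j = 7(-2)^(j - 1) - 3.
Then x_{j+1} = -2·x_j - 9 = -2·(7(-2)^(j - 1) - 3) - 9 = 7(-2)^j - 3 = 7(-2)^((j+1) - 1) - 3,
which is the claimed formula at t = j+1.
By induction, the statement is established for all t ≥ 1.

x_t = 7(-2)^(t - 1) - 3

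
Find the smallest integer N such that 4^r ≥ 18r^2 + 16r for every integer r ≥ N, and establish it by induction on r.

N = 5

At r = 4: 256 < 352, so the inequality fails and N ≥ 5. We prove 4^r ≥ 18r^2 + 16r for all r ≥ 5.
When r = 5: 4^r = 1024 and 18r^2 + 16r = 530, so 1024 ≥ 530.
For the inductive step, assume it holds for an arbitrary m ≥ 5, so 4^m ≥ 18m^2 + 16m.
Then 4^(m + 1) = 4·(4^m) ≥ 4·(18m^2 + 16m).
Also, for m ≥ 5 we have 4·(18m^2 + 16m) ≥ 18(m+1)^2 + 16(m+1), since 4·(18m^2 + 16m) − (18(m+1)^2 + 16(m+1)) = 54m^2 + 12m - 34, which is nonnegative for all m ≥ 5.
Combining, 4^(m + 1) ≥ 18(m+1)^2 + 16(m+1).
By induction, the statement is established for all r ≥ 5.
Hence the smallest such N is 5.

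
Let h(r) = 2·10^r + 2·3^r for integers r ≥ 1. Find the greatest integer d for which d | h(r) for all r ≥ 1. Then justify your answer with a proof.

d = 2

Computing the first values: h(1) = 26 and h(2) = 218; gcd(26, 218) = 2, so d ≤ 2.
We prove 2 | 2·10^r + 2·3^r for all r ≥ 1 by induction on r.
When r = 1: h(1) = 26 = 2·(13), so 2 | h(1).
Suppose the result is true for r = k, i.e. 2 | h(k). Then
h(k+1) − 10·h(k) = (2·10^(k+1) + 2·3^(k+1)) − 10·(2·10^k + 2·3^k) = (2)·3^k·(3 − 10) = (-14)·3^k. Since 2 | h(k) by the inductive hypothesis, 2 | 10·h(k); and 2 | -14 since -14 = 2·-7. Therefore 2 | h(k+1).
By induction, the statement is established for all r ≥ 1.
Therefore the largest such d is 2.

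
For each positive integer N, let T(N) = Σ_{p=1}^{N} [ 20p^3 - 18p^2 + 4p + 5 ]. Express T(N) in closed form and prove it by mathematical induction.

We claim T(N) = N(5N^3 + 4N^2 - 2N + 4) for all N ≥ 1.
Base step (N = 1): T(1) = 11, and the closed form gives 11. They agree.
Suppose the result is true for N = p, so T(p) = p(5p^3 + 4p^2 - 2p + 4).
Then T(p+1) = T(p) + (20p^3 + 42p^2 + 28p + 11) = (p(5p^3 + 4p^2 - 2p + 4)) + (20p^3 + 42p^2 + 28p + 11).
Simplifying, T(p+1) = (p + 1)(5p^3 + 19p^2 + 21p + 11) = (p+1)(5(p+1)^3 + 4(p+1)^2 - 2(p+1) + 4),
which is the closed form with N = p+1.
By the principle of mathematical induction, the result holds for all N ≥ 1.

T(N) = N(5N^3 + 4N^2 - 2N + 4)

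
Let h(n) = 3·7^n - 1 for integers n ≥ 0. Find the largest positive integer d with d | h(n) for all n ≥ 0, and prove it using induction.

d = 2

Computing the first values: h(0) = 2 and h(1) = 20; gcd(2, 20) = 2, so d ≤ 2.
We prove 2 | 3·7^n - 1 for all n ≥ 0 by induction on n.
For the base case n = 0: h(0) = 2 = 2·(1), so 2 | h(0).
Inductive step: assume the claim holds for n = r, i.e. 2 | h(r). Then
h(r+1) = 3·7^(r+1) - 1 = 7·(3·7^r - 1) + 6 = 7·h(r) + 6. The first term is divisible by 2 by the inductive hypothesis, and 6 is divisible by 2. Hence 2 | h(r+1).
This completes the induction.
Therefore the largest such d is 2.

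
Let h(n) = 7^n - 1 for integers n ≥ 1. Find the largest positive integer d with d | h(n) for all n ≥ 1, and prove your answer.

Computing the first values: h(1) = 6 and h(2) = 48; gcd(6, 48) = 6, so d ≤ 6.
We prove 6 | 7^n - 1 for all n ≥ 1 by induction on n.
Base case (n = 1): h(1) = 6 = 6·(1), so 6 | h(1).
Suppose the result is true for n = k, i.e. 6 | h(k). Then
7^{k+1} − 1^{k+1} = 7·7^k − 1·1^k = 7·(7^k − 1^k) + (6)·1^k. The first term is divisible by 6 by the inductive hypothesis, and the second term (6)·1^k is divisible by 6 since 6 | 6. Hence 6 | h(k+1).
Hence, by induction on n, the claim holds for every n ≥ 1.
Therefore the largest such d is 6.

d = 6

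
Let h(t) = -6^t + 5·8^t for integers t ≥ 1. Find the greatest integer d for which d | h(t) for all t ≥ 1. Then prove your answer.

Computing the first values: h(1) = 34 and h(2) = 284; gcd(34, 284) = 2, so d ≤ 2.
We prove 2 | -6^t + 5·8^t for all t ≥ 1 by induction on t.
For the base case t = 1: h(1) = 34 = 2·(17), so 2 | h(1).
For the inductive step, assume it holds for an arbitrary i ≥ 1, i.e. 2 | h(i). Then
h(i+1) − 8·h(i) = (-6^(i+1) + 5·8^(i+1)) − 8·(-6^i + 5·8^i) = (-1)·6^i·(6 − 8) = (2)·6^i. Since 2 | h(i) by the inductive hypothesis, 2 | 8·h(i); and 2 | 2 since 2 = 2·1. Therefore 2 | h(i+1).
This completes the induction.
Therefore the largest such d is 2.

d = 2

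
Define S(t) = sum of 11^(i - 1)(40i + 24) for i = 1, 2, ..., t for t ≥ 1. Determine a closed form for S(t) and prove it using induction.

We claim S(t) = 2·11^t(2t + 1) - 2 for all t ≥ 1.
For the base case t = 1: S(1) = 64, and the closed form gives 64. They agree.
For the inductive step, assume it holds for an arbitrary i ≥ 1, so S(i) = 2·11^i(2i + 1) - 2.
Then S(i+1) = S(i) + (11^i(40i + 64)) = (2·11^i(2i + 1) - 2) + (11^i(40i + 64)).
Simplifying, S(i+1) = 44·11^i·i + 66·11^i - 2 = 2·11^(i+1)(2(i+1) + 1) - 2,
which is the closed form with t = i+1.
This completes the induction.

S(t) = 2·11^t(2t + 1) - 2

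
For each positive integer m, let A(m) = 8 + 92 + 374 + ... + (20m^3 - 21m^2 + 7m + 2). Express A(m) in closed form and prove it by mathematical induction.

A(m) = m(5m^3 + 3m^2 - 2m + 2)

We claim A(m) = m(5m^3 + 3m^2 - 2m + 2) for all m ≥ 1.
Base step (m = 1): A(1) = 8, and the closed form gives 8. They agree.
Inductive step: suppose the statement holds for some p ≥ 1, so A(p) = p(5p^3 + 3p^2 - 2p + 2).
Then A(p+1) = A(p) + (20p^3 + 39p^2 + 25p + 8) = (p(5p^3 + 3p^2 - 2p + 2)) + (20p^3 + 39p^2 + 25p + 8).
Simplifying, A(p+1) = (p + 1)(5p^3 + 18p^2 + 19p + 8) = (p+1)(5(p+1)^3 + 3(p+1)^2 - 2(p+1) + 2),
which is the closed form with m = p+1.
By induction, the statement is established for all m ≥ 1.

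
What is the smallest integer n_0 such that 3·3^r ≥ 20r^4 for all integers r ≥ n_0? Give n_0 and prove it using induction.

n_0 = 11

At r = 10: 177147 < 200000, so the inequality fails and n_0 ≥ 11. We prove 3·3^r ≥ 20r^4 for all r ≥ 11.
Base step (r = 11): 3·3^r = 531441 and 20r^4 = 292820, so 531441 ≥ 292820.
Inductive step: assume the claim holds for r = p, so 3·3^p ≥ 20p^4.
Then 3·3^(p + 1) = 3·(3·3^p) ≥ 3·(20p^4).
Also, for p ≥ 11 we have 3·(20p^4) ≥ 20(p+1)^4, since 3 ≥ (1 + 1/p)^4 for all p ≥ 11.
Combining, 3·3^(p + 1) ≥ 20(p+1)^4.
By induction, the statement is established for all r ≥ 11.
Hence the smallest such n_0 is 11.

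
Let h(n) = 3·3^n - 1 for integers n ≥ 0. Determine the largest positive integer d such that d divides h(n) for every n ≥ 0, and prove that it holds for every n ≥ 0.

d = 2

Computing the first values: h(0) = 2 and h(1) = 8; gcd(2, 8) = 2, so d ≤ 2.
We prove 2 | 3·3^n - 1 for all n ≥ 0 by induction on n.
Base case (n = 0): h(0) = 2 = 2·(1), so 2 | h(0).
Inductive step: suppose the statement holds for some p ≥ 0, i.e. 2 | h(p). Then
h(p+1) = 3·3^(p+1) - 1 = 3·(3·3^p - 1) + 2 = 3·h(p) + 2. The first term is divisible by 2 by the inductive hypothesis, and 2 is divisible by 2. Hence 2 | h(p+1).
By induction, the statement is established for all n ≥ 0.
Therefore the largest such d is 2.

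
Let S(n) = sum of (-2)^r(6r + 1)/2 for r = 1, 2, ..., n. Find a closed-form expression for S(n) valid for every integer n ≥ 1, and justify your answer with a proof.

We claim S(n) = (-2)^n(2n + 1) - 1 for all n ≥ 1.
Base step (n = 1): S(1) = -7, and the closed form gives -7. They agree.
Suppose the result is true for n = r, so S(r) = (-2)^r(2r + 1) - 1.
Then S(r+1) = S(r) + ((-2)^r(-6r - 7)) = ((-2)^r(2r + 1) - 1) + ((-2)^r(-6r - 7)).
Simplifying, S(r+1) = -4(-2)^r·r - 6(-2)^r - 1 = (-2)^(r+1)(2(r+1) + 1) - 1,
which is the closed form with n = r+1.
Hence, by induction on n, the claim holds for every n ≥ 1.

S(n) = (-2)^n(2n + 1) - 1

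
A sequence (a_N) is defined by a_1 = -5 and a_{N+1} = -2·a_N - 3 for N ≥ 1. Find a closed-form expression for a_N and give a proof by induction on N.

a_N = -(-2)^(N + 1) - 1

Computing the first terms: a_1 = -5, a_2 = 7, a_3 = -17. This suggests a_N = -(-2)^(N + 1) - 1.
For the base case N = 1: the formula gives -5 = -5 = a_1.
Suppose the result is true for N = k, so a_k = -(-2)^(k + 1) - 1.
Then a_{k+1} = -2·a_k - 3 = -2·(-(-2)^(k + 1) - 1) - 3 = -(-2)^(k + 2) - 1 = -(-2)^((k+1) + 1) - 1,
which is the claimed formula at N = k+1.
By the principle of mathematical induction, the result holds for all N ≥ 1.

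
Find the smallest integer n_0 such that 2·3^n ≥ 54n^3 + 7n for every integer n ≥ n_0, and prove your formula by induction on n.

n_0 = 10

At n = 9: 39366 < 39429, so the inequality fails and n_0 ≥ 10. We prove 2·3^n ≥ 54n^3 + 7n for all n ≥ 10.
Base step (n = 10): 2·3^n = 118098 and 54n^3 + 7n = 54070, so 118098 ≥ 54070.
Inductive step: assume the claim holds for n = m, so 2·3^m ≥ 54m^3 + 7m.
Then 2·3^(m + 1) = 3·(2·3^m) ≥ 3·(54m^3 + 7m).
Also, for m ≥ 10 we have 3·(54m^3 + 7m) ≥ 54(m+1)^3 + 7(m+1), since 3·(54m^3 + 7m) − (54(m+1)^3 + 7(m+1)) = 108m^3 - 162m^2 - 148m - 61, which is nonnegative for all m ≥ 10.
Combining, 2·3^(m + 1) ≥ 54(m+1)^3 + 7(m+1).
Hence, by induction on n, the claim holds for every n ≥ 10.
Hence the smallest such n_0 is 10.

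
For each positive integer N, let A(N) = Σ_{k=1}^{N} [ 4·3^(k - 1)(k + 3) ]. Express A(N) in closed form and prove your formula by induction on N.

A(N) = 3^N(2N + 5) - 5

We claim A(N) = 3^N(2N + 5) - 5 for all N ≥ 1.
When N = 1: A(1) = 16, and the closed form gives 16. They agree.
Inductive step: assume the claim holds for N = k, so A(k) = 3^k(2k + 5) - 5.
Then A(k+1) = A(k) + (4·3^k(k + 4)) = (3^k(2k + 5) - 5) + (4·3^k(k + 4)).
Simplifying, A(k+1) = 6·3^k·k + 21·3^k - 5 = 3^(k+1)(2(k+1) + 5) - 5,
which is the closed form with N = k+1.
Hence, by induction on N, the claim holds for every N ≥ 1.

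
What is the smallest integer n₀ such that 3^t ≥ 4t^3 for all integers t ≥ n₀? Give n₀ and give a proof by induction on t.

n₀ = 7

At t = 6: 729 < 864, so the inequality fails and n₀ ≥ 7. We prove 3^t ≥ 4t^3 for all t ≥ 7.
Base step (t = 7): 3^t = 2187 and 4t^3 = 1372, so 2187 ≥ 1372.
Suppose the result is true for t = m, so 3^m ≥ 4m^3.
Then 3^(m + 1) = 3·(3^m) ≥ 3·(4m^3).
Also, for m ≥ 7 we have 3·(4m^3) ≥ 4(m+1)^3, since 3 ≥ (1 + 1/m)^3 for all m ≥ 7.
Combining, 3^(m + 1) ≥ 4(m+1)^3.
By induction, the statement is established for all t ≥ 7.
Hence the smallest such n₀ is 7.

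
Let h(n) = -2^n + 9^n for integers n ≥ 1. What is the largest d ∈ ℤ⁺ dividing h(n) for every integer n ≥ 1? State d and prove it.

d = 7

Computing the first values: h(1) = 7 and h(2) = 77; gcd(7, 77) = 7, so d ≤ 7.
We prove 7 | -2^n + 9^n for all n ≥ 1 by induction on n.
For the base case n = 1: h(1) = 7 = 7·(1), so 7 | h(1).
Inductive step: suppose the statement holds for some r ≥ 1, i.e. 7 | h(r). Then
9^{r+1} − 2^{r+1} = 9·9^r − 2·2^r = 9·(9^r − 2^r) + (7)·2^r. The first term is divisible by 7 by the inductive hypothesis, and the second term (7)·2^r is divisible by 7 since 7 | 7. Hence 7 | h(r+1).
By induction, the statement is established for all n ≥ 1.
Therefore the largest such d is 7.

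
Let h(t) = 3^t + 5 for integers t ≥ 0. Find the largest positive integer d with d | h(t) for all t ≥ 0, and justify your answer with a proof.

Computing the first values: h(0) = 6 and h(1) = 8; gcd(6, 8) = 2, so d ≤ 2.
We prove 2 | 3^t + 5 for all t ≥ 0 by induction on t.
For the base case t = 0: h(0) = 6 = 2·(3), so 2 | h(0).
Inductive step: assume the claim holds for t = j, i.e. 2 | h(j). Then
h(j+1) = 3^(j+1) + 5 = 3·(3^j + 5) - 10 = 3·h(j) - 10. The first term is divisible by 2 by the inductive hypothesis, and -10 is divisible by 2. Hence 2 | h(j+1).
Hence, by induction on t, the claim holds for every t ≥ 0.
Therefore the largest such d is 2.

d = 2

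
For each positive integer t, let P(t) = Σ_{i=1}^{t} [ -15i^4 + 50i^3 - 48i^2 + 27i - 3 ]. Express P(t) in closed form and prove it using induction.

We claim P(t) = -t(3t^4 - 5t^3 - 4t^2 - 2t - 3) for all t ≥ 1.
Base step (t = 1): P(1) = 11, and the closed form gives 11. They agree.
Inductive step: assume the claim holds for t = i, so P(i) = i(-3i^4 + 5i^3 + 4i^2 + 2i + 3).
Then P(i+1) = P(i) + (-15i^4 - 10i^3 + 12i^2 + 21i + 11) = (i(-3i^4 + 5i^3 + 4i^2 + 2i + 3)) + (-15i^4 - 10i^3 + 12i^2 + 21i + 11).
Simplifying, P(i+1) = -(i + 1)(3i^4 + 7i^3 - i^2 - 13i - 11) = -(i+1)(3(i+1)^4 - 5(i+1)^3 - 4(i+1)^2 - 2(i+1) - 3),
which is the closed form with t = i+1.
By the principle of mathematical induction, the result holds for all t ≥ 1.

P(t) = -t(3t^4 - 5t^3 - 4t^2 - 2t - 3)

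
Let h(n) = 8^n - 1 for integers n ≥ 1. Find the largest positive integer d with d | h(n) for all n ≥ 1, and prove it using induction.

d = 7

Computing the first values: h(1) = 7 and h(2) = 63; gcd(7, 63) = 7, so d ≤ 7.
We prove 7 | 8^n - 1 for all n ≥ 1 by induction on n.
When n = 1: h(1) = 7 = 7·(1), so 7 | h(1).
Suppose the result is true for n = m, i.e. 7 | h(m). Then
8^{m+1} − 1^{m+1} = 8·8^m − 1·1^m = 8·(8^m − 1^m) + (7)·1^m. The first term is divisible by 7 by the inductive hypothesis, and the second term (7)·1^m is divisible by 7 since 7 | 7. Hence 7 | h(m+1).
By induction, the statement is established for all n ≥ 1.
Therefore the largest such d is 7.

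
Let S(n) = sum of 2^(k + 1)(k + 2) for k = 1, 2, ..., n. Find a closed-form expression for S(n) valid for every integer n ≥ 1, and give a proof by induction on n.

S(n) = 4·2^n(n + 1) - 4

We claim S(n) = 4·2^n(n + 1) - 4 for all n ≥ 1.
Base step (n = 1): S(1) = 12, and the closed form gives 12. They agree.
For the inductive step, assume it holds for an arbitrary k ≥ 1, so S(k) = 4·2^k(k + 1) - 4.
Then S(k+1) = S(k) + (2^(k + 2)(k + 3)) = (4·2^k(k + 1) - 4) + (2^(k + 2)(k + 3)).
Simplifying, S(k+1) = 8·2^k·k + 16·2^k - 4 = 4·2^(k+1)((k+1) + 1) - 4,
which is the closed form with n = k+1.
Hence, by induction on n, the claim holds for every n ≥ 1.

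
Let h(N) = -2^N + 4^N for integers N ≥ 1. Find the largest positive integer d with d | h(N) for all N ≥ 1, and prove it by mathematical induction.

Computing the first values: h(1) = 2 and h(2) = 12; gcd(2, 12) = 2, so d ≤ 2.
We prove 2 | -2^N + 4^N for all N ≥ 1 by induction on N.
For the base case N = 1: h(1) = 2 = 2·(1), so 2 | h(1).
For the inductive step, assume it holds for an arbitrary m ≥ 1, i.e. 2 | h(m). Then
4^{m+1} − 2^{m+1} = 4·4^m − 2·2^m = 4·(4^m − 2^m) + (2)·2^m. The first term is divisible by 2 by the inductive hypothesis, and the second term (2)·2^m is divisible by 2 since 2 | 2. Hence 2 | h(m+1).
By induction, the statement is established for all N ≥ 1.
Therefore the largest such d is 2.

d = 2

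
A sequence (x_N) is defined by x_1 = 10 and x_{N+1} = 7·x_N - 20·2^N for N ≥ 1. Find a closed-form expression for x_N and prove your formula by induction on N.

x_N = 2^(N + 2) + 2·7^(N - 1)

Computing the first terms: x_1 = 10, x_2 = 30, x_3 = 130. This suggests x_N = 2^(N + 2) + 2·7^(N - 1).
When N = 1: the formula gives 10 = 10 = x_1.
Suppose the result is true for N = r, so x_r = 2^(r + 2) + 2·7^(r - 1).
Then x_{r+1} = 7·x_r - 20·2^r = 7·(2^(r + 2) + 2·7^(r - 1)) - 20·2^r = 2^(r + 3) + 2·7^r = 2^((r+1) + 2) + 2·7^((r+1) - 1),
which is the claimed formula at N = r+1.
By the principle of mathematical induction, the result holds for all N ≥ 1.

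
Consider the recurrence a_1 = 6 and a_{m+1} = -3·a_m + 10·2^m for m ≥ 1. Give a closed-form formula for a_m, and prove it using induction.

Computing the first terms: a_1 = 6, a_2 = 2, a_3 = 34. This suggests a_m = 2(-3)^(m - 1) + 2^(m + 1).
For the base case m = 1: the formula gives 6 = 6 = a_1.
Suppose the result is true for m = r, so a_r = 2(-3)^(r - 1) + 2^(r + 1).
Then a_{r+1} = -3·a_r + 10·2^r = -3·(2(-3)^(r - 1) + 2^(r + 1)) + 10·2^r = 2(-3)^r + 2^(r + 2) = 2(-3)^((r+1) - 1) + 2^((r+1) + 1),
which is the claimed formula at m = r+1.
This completes the induction.

a_m = 2(-3)^(m - 1) + 2^(m + 1)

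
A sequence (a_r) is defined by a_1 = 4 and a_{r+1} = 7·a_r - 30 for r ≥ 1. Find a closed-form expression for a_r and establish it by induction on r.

Computing the first terms: a_1 = 4, a_2 = -2, a_3 = -44. This suggests a_r = -7^(r - 1) + 5.
For the base case r = 1: the formula gives 4 = 4 = a_1.
For the inductive step, assume it holds for an arbitrary j ≥ 1, so a_j = -7^(j - 1) + 5.
Then a_{j+1} = 7·a_j - 30 = 7·(-7^(j - 1) + 5) - 30 = -7^j + 5 = -7^((j+1) - 1) + 5,
which is the claimed formula at r = j+1.
By induction, the statement is established for all r ≥ 1.

a_r = -7^(r - 1) + 5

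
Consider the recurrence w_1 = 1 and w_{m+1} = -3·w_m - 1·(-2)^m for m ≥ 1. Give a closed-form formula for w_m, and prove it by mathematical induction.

w_m = -(-2)^m - (-3)^(m - 1)

Computing the first terms: w_1 = 1, w_2 = -1, w_3 = -1. This suggests w_m = -(-2)^m - (-3)^(m - 1).
When m = 1: the formula gives 1 = 1 = w_1.
Suppose the result is true for m = r, so w_r = -(-2)^r - (-3)^(r - 1).
Then w_{r+1} = -3·w_r - 1·(-2)^r = -3·(-(-2)^r - (-3)^(r - 1)) - 1·(-2)^r = -(-2)^(r + 1) - (-3)^r = -(-2)^(r+1) - (-3)^((r+1) - 1),
which is the claimed formula at m = r+1.
By the principle of mathematical induction, the result holds for all m ≥ 1.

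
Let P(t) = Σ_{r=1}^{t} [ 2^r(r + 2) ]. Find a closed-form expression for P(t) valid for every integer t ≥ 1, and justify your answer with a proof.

P(t) = 2·2^t(t + 1) - 2

We claim P(t) = 2·2^t(t + 1) - 2 for all t ≥ 1.
Base case (t = 1): P(1) = 6, and the closed form gives 6. They agree.
Inductive step: assume the claim holds for t = r, so P(r) = 2·2^r(r + 1) - 2.
Then P(r+1) = P(r) + (2^(r + 1)(r + 3)) = (2·2^r(r + 1) - 2) + (2^(r + 1)(r + 3)).
Simplifying, P(r+1) = 4·2^r·r + 8·2^r - 2 = 2·2^(r+1)((r+1) + 1) - 2,
which is the closed form with t = r+1.
Hence, by induction on t, the claim holds for every t ≥ 1.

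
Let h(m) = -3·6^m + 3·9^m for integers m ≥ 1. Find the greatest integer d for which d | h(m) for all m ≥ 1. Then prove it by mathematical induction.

d = 9

Computing the first values: h(1) = 9 and h(2) = 135; gcd(9, 135) = 9, so d ≤ 9.
We prove 9 | -3·6^m + 3·9^m for all m ≥ 1 by induction on m.
Base step (m = 1): h(1) = 9 = 9·(1), so 9 | h(1).
Inductive step: assume the claim holds for m = j, i.e. 9 | h(j). Then
h(j+1) − 9·h(j) = (-3·6^(j+1) + 3·9^(j+1)) − 9·(-3·6^j + 3·9^j) = (-3)·6^j·(6 − 9) = (9)·6^j. Since 9 | h(j) by the inductive hypothesis, 9 | 9·h(j); and 9 | 9 since 9 = 9·1. Therefore 9 | h(j+1).
Hence, by induction on m, the claim holds for every m ≥ 1.
Therefore the largest such d is 9.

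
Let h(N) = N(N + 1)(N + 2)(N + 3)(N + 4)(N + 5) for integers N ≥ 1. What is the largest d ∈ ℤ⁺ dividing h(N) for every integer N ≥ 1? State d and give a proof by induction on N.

d = 720

Computing the first values: h(1) = 720 and h(2) = 5040; gcd(720, 5040) = 720, so d ≤ 720.
We prove 720 | N(N + 1)(N + 2)(N + 3)(N + 4)(N + 5) for all N ≥ 1 by induction on N.
For the base case N = 1: h(1) = 720 = 720·(1), so 720 | h(1).
Suppose the result is true for N = j, i.e. 720 | h(j). Then
h(j+1) − h(j) = (j+1)·(j+2)·(j+3)·(j+4)·(j+5)·(j+6) − j·(j+1)·(j+2)·(j+3)·(j+4)·(j+5) = (j+1)·(j+2)·(j+3)·(j+4)·(j+5)·[(j+6) − j] = 6·(j+1)·(j+2)·(j+3)·(j+4)·(j+5). The product of 5 consecutive integers is divisible by (5)! = 120, so h(j+1) − h(j) is divisible by 6·120 = 720. By the inductive hypothesis 720 | h(j), hence 720 | h(j+1).
Hence, by induction on N, the claim holds for every N ≥ 1.
Therefore the largest such d is 720.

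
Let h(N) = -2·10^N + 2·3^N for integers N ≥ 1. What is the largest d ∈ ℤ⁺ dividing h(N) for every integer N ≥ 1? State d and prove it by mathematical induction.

Computing the first values: h(1) = -14 and h(2) = -182; gcd(-14, -182) = 14, so d ≤ 14.
We prove 14 | -2·10^N + 2·3^N for all N ≥ 1 by induction on N.
Base case (N = 1): h(1) = -14 = 14·(-1), so 14 | h(1).
Suppose the result is true for N = i, i.e. 14 | h(i). Then
h(i+1) − 10·h(i) = (-2·10^(i+1) + 2·3^(i+1)) − 10·(-2·10^i + 2·3^i) = (2)·3^i·(3 − 10) = (-14)·3^i. Since 14 | h(i) by the inductive hypothesis, 14 | 10·h(i); and 14 | -14 since -14 = 14·-1. Therefore 14 | h(i+1).
By induction, the statement is established for all N ≥ 1.
Therefore the largest such d is 14.

d = 14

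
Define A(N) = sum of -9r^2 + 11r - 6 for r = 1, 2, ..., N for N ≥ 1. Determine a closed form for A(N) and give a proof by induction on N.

We claim A(N) = -N(3N^2 - N + 2) for all N ≥ 1.
Base step (N = 1): A(1) = -4, and the closed form gives -4. They agree.
Suppose the result is true for N = r, so A(r) = r(-3r^2 + r - 2).
Then A(r+1) = A(r) + (11r - 9(r + 1)^2 + 5) = (r(-3r^2 + r - 2)) + (11r - 9(r + 1)^2 + 5).
Simplifying, A(r+1) = -(r + 1)(3r^2 + 5r + 4) = -(r+1)(3(r+1)^2 - (r+1) + 2),
which is the closed form with N = r+1.
This completes the induction.

A(N) = -N(3N^2 - N + 2)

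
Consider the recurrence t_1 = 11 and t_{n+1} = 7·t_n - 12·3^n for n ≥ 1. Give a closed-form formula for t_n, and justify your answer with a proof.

Computing the first terms: t_1 = 11, t_2 = 41, t_3 = 179. This suggests t_n = 3^(n + 1) + 2·7^(n - 1).
For the base case n = 1: the formula gives 11 = 11 = t_1.
Inductive step: suppose the statement holds for some i ≥ 1, so t_i = 3^(i + 1) + 2·7^(i - 1).
Then t_{i+1} = 7·t_i - 12·3^i = 7·(3^(i + 1) + 2·7^(i - 1)) - 12·3^i = 3^(i + 2) + 2·7^i = 3^((i+1) + 1) + 2·7^((i+1) - 1),
which is the claimed formula at n = i+1.
This completes the induction.

t_n = 3^(n + 1) + 2·7^(n - 1)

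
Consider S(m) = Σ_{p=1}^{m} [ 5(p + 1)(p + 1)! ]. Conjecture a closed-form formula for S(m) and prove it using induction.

We claim S(m) = 5(m + 2)! - 10 for all m ≥ 1.
For the base case m = 1: S(1) = 20, and the closed form gives 20. They agree.
For the inductive step, assume it holds for an arbitrary p ≥ 1, so S(p) = 5(p + 2)! - 10.
Then S(p+1) = S(p) + (5(p + 2)(p + 2)!) = (5(p + 2)! - 10) + (5(p + 2)(p + 2)!).
Simplifying, S(p+1) = 5((p+1) + 2)! - 10,
which is the closed form with m = p+1.
This completes the induction.

S(m) = 5(m + 2)! - 10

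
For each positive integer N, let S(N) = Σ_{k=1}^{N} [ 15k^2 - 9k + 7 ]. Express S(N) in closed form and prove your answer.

S(N) = N(5N^2 + 3N + 5)

We claim S(N) = N(5N^2 + 3N + 5) for all N ≥ 1.
Base case (N = 1): S(1) = 13, and the closed form gives 13. They agree.
For the inductive step, assume it holds for an arbitrary k ≥ 1, so S(k) = k(5k^2 + 3k + 5).
Then S(k+1) = S(k) + (15k^2 + 21k + 13) = (k(5k^2 + 3k + 5)) + (15k^2 + 21k + 13).
Simplifying, S(k+1) = (k + 1)(5k^2 + 13k + 13) = (k+1)(5(k+1)^2 + 3(k+1) + 5),
which is the closed form with N = k+1.
By the principle of mathematical induction, the result holds for all N ≥ 1.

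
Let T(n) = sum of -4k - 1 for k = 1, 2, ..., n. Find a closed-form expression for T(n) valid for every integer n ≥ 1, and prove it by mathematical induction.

We claim T(n) = -n(2n + 3) for all n ≥ 1.
For the base case n = 1: T(1) = -5, and the closed form gives -5. They agree.
Inductive step: assume the claim holds for n = k, so T(k) = k(-2k - 3).
Then T(k+1) = T(k) + (-4k - 5) = (k(-2k - 3)) + (-4k - 5).
Simplifying, T(k+1) = -(k + 1)(2k + 5) = -(k+1)(2(k+1) + 3),
which is the closed form with n = k+1.
By induction, the statement is established for all n ≥ 1.

T(n) = -n(2n + 3)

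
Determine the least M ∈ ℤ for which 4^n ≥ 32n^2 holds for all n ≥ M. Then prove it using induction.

M = 5

At n = 4: 256 < 512, so the inequality fails and M ≥ 5. We prove 4^n ≥ 32n^2 for all n ≥ 5.
Base case (n = 5): 4^n = 1024 and 32n^2 = 800, so 1024 ≥ 800.
Inductive step: assume the claim holds for n = p, so 4^p ≥ 32p^2.
Then 4^(p + 1) = 4·(4^p) ≥ 4·(32p^2).
Also, for p ≥ 5 we have 4·(32p^2) ≥ 32(p+1)^2, since 4 ≥ (1 + 1/p)^2 for all p ≥ 5.
Combining, 4^(p + 1) ≥ 32(p+1)^2.
Hence, by induction on n, the claim holds for every n ≥ 5.
Hence the smallest such M is 5.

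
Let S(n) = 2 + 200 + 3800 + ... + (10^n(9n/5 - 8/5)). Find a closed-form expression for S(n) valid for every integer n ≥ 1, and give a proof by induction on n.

S(n) = 2·10^n(n - 1) + 2

We claim S(n) = 2·10^n(n - 1) + 2 for all n ≥ 1.
Base step (n = 1): S(1) = 2, and the closed form gives 2. They agree.
Suppose the result is true for n = m, so S(m) = 2·10^m(m - 1) + 2.
Then S(m+1) = S(m) + (10^m(18m + 2)) = (2·10^m(m - 1) + 2) + (10^m(18m + 2)).
Simplifying, S(m+1) = 20·10^m·m + 2 = 2·10^(m+1)((m+1) - 1) + 2,
which is the closed form with n = m+1.
Hence, by induction on n, the claim holds for every n ≥ 1.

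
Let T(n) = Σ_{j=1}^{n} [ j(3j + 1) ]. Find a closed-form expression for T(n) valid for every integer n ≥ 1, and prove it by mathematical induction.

T(n) = n(n + 1)^2

We claim T(n) = n(n + 1)^2 for all n ≥ 1.
When n = 1: T(1) = 4, and the closed form gives 4. They agree.
Inductive step: assume the claim holds for n = j, so T(j) = j(j^2 + 2j + 1).
Then T(j+1) = T(j) + ((j + 1)(3j + 4)) = (j(j^2 + 2j + 1)) + ((j + 1)(3j + 4)).
Simplifying, T(j+1) = (j + 1)(j + 2)^2 = (j+1)((j+1) + 1)^2,
which is the closed form with n = j+1.
By the principle of mathematical induction, the result holds for all n ≥ 1.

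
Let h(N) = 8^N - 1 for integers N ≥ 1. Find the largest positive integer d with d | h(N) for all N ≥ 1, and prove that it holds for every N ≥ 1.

d = 7

Computing the first values: h(1) = 7 and h(2) = 63; gcd(7, 63) = 7, so d ≤ 7.
We prove 7 | 8^N - 1 for all N ≥ 1 by induction on N.
When N = 1: h(1) = 7 = 7·(1), so 7 | h(1).
Suppose the result is true for N = p, i.e. 7 | h(p). Then
8^{p+1} − 1^{p+1} = 8·8^p − 1·1^p = 8·(8^p − 1^p) + (7)·1^p. The first term is divisible by 7 by the inductive hypothesis, and the second term (7)·1^p is divisible by 7 since 7 | 7. Hence 7 | h(p+1).
By the principle of mathematical induction, the result holds for all N ≥ 1.
Therefore the largest such d is 7.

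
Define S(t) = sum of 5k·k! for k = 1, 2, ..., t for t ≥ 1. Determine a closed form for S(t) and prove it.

We claim S(t) = (5t + 5)t! - 5 for all t ≥ 1.
Base case (t = 1): S(1) = 5, and the closed form gives 5. They agree.
Inductive step: assume the claim holds for t = k, so S(k) = (5k + 5)k! - 5.
Then S(k+1) = S(k) + (5(k + 1)(k + 1)!) = ((5k + 5)k! - 5) + (5(k + 1)(k + 1)!).
Simplifying, S(k+1) = (5(k+1) + 5)(k+1)! - 5,
which is the closed form with t = k+1.
By induction, the statement is established for all t ≥ 1.

S(t) = (5t + 5)t! - 5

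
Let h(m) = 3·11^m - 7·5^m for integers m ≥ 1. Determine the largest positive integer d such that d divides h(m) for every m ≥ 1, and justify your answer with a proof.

d = 2

Computing the first values: h(1) = -2 and h(2) = 188; gcd(-2, 188) = 2, so d ≤ 2.
We prove 2 | 3·11^m - 7·5^m for all m ≥ 1 by induction on m.
When m = 1: h(1) = -2 = 2·(-1), so 2 | h(1).
Suppose the result is true for m = k, i.e. 2 | h(k). Then
h(k+1) − 11·h(k) = (3·11^(k+1) - 7·5^(k+1)) − 11·(3·11^k - 7·5^k) = (-7)·5^k·(5 − 11) = (42)·5^k. Since 2 | h(k) by the inductive hypothesis, 2 | 11·h(k); and 2 | 42 since 42 = 2·21. Therefore 2 | h(k+1).
Hence, by induction on m, the claim holds for every m ≥ 1.
Therefore the largest such d is 2.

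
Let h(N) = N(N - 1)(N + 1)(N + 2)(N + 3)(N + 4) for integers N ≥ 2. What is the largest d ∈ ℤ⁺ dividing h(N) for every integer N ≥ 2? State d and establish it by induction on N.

d = 720

Computing the first values: h(2) = 720 and h(3) = 5040; gcd(720, 5040) = 720, so d ≤ 720.
We prove 720 | N(N - 1)(N + 1)(N + 2)(N + 3)(N + 4) for all N ≥ 2 by induction on N.
Base case (N = 2): h(2) = 720 = 720·(1), so 720 | h(2).
Suppose the result is true for N = j, i.e. 720 | h(j). Then
h(j+1) − h(j) = j·(j+1)·(j+2)·(j+3)·(j+4)·(j+5) − (j-1)·j·(j+1)·(j+2)·(j+3)·(j+4) = j·(j+1)·(j+2)·(j+3)·(j+4)·[(j+5) − (j-1)] = 6·j·(j+1)·(j+2)·(j+3)·(j+4). The product of 5 consecutive integers is divisible by (5)! = 120, so h(j+1) − h(j) is divisible by 6·120 = 720. By the inductive hypothesis 720 | h(j), hence 720 | h(j+1).
Hence, by induction on N, the claim holds for every N ≥ 2.
Therefore the largest such d is 720.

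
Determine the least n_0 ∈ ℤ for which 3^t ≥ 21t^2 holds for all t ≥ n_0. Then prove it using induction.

n_0 = 7

At t = 6: 729 < 756, so the inequality fails and n_0 ≥ 7. We prove 3^t ≥ 21t^2 for all t ≥ 7.
For the base case t = 7: 3^t = 2187 and 21t^2 = 1029, so 2187 ≥ 1029.
For the inductive step, assume it holds for an arbitrary p ≥ 7, so 3^p ≥ 21p^2.
Then 3^(p + 1) = 3·(3^p) ≥ 3·(21p^2).
Also, for p ≥ 7 we have 3·(21p^2) ≥ 21(p+1)^2, since 3 ≥ (1 + 1/p)^2 for all p ≥ 7.
Combining, 3^(p + 1) ≥ 21(p+1)^2.
Hence, by induction on t, the claim holds for every t ≥ 7.
Hence the smallest such n_0 is 7.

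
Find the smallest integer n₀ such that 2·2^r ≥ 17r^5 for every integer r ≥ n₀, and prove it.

n₀ = 27

At r = 26: 134217728 < 201983392, so the inequality fails and n₀ ≥ 27. We prove 2·2^r ≥ 17r^5 for all r ≥ 27.
For the base case r = 27: 2·2^r = 268435456 and 17r^5 = 243931419, so 268435456 ≥ 243931419.
For the inductive step, assume it holds for an arbitrary p ≥ 27, so 2·2^p ≥ 17p^5.
Then 2·2^(p + 1) = 2·(2·2^p) ≥ 2·(17p^5).
Also, for p ≥ 27 we have 2·(17p^5) ≥ 17(p+1)^5, since 2 ≥ (1 + 1/p)^5 for all p ≥ 27.
Combining, 2·2^(p + 1) ≥ 17(p+1)^5.
Hence, by induction on r, the claim holds for every r ≥ 27.
Hence the smallest such n₀ is 27.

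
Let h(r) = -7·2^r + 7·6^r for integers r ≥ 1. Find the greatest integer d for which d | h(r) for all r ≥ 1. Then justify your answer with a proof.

Computing the first values: h(1) = 28 and h(2) = 224; gcd(28, 224) = 28, so d ≤ 28.
We prove 28 | -7·2^r + 7·6^r for all r ≥ 1 by induction on r.
Base case (r = 1): h(1) = 28 = 28·(1), so 28 | h(1).
Inductive step: suppose the statement holds for some j ≥ 1, i.e. 28 | h(j). Then
h(j+1) − 6·h(j) = (-7·2^(j+1) + 7·6^(j+1)) − 6·(-7·2^j + 7·6^j) = (-7)·2^j·(2 − 6) = (28)·2^j. Since 28 | h(j) by the inductive hypothesis, 28 | 6·h(j); and 28 | 28 since 28 = 28·1. Therefore 28 | h(j+1).
By induction, the statement is established for all r ≥ 1.
Therefore the largest such d is 28.

d = 28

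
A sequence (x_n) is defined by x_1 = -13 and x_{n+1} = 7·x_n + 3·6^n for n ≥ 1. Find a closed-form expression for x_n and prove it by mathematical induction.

x_n = -3·6^n + 5·7^(n - 1)

Computing the first terms: x_1 = -13, x_2 = -73, x_3 = -403. This suggests x_n = -3·6^n + 5·7^(n - 1).
For the base case n = 1: the formula gives -13 = -13 = x_1.
Inductive step: assume the claim holds for n = j, so x_j = -3·6^j + 5·7^(j - 1).
Then x_{j+1} = 7·x_j + 3·6^j = 7·(-3·6^j + 5·7^(j - 1)) + 3·6^j = -3·6^(j + 1) + 5·7^j = -3·6^(j+1) + 5·7^((j+1) - 1),
which is the claimed formula at n = j+1.
This completes the induction.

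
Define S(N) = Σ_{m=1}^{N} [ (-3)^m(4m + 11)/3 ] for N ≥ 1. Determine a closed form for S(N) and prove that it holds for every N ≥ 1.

We claim S(N) = (-3)^N(N + 3) - 3 for all N ≥ 1.
When N = 1: S(1) = -15, and the closed form gives -15. They agree.
Inductive step: assume the claim holds for N = m, so S(m) = (-3)^m(m + 3) - 3.
Then S(m+1) = S(m) + ((-3)^m(-4m - 15)) = ((-3)^m(m + 3) - 3) + ((-3)^m(-4m - 15)).
Simplifying, S(m+1) = -3(-3)^m·m - 12(-3)^m - 3 = (-3)^(m+1)((m+1) + 3) - 3,
which is the closed form with N = m+1.
By the principle of mathematical induction, the result holds for all N ≥ 1.

S(N) = (-3)^N(N + 3) - 3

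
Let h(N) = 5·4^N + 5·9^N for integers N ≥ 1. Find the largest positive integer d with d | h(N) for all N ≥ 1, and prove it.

d = 5

Computing the first values: h(1) = 65 and h(2) = 485; gcd(65, 485) = 5, so d ≤ 5.
We prove 5 | 5·4^N + 5·9^N for all N ≥ 1 by induction on N.
Base case (N = 1): h(1) = 65 = 5·(13), so 5 | h(1).
Suppose the result is true for N = p, i.e. 5 | h(p). Then
h(p+1) − 9·h(p) = (5·4^(p+1) + 5·9^(p+1)) − 9·(5·4^p + 5·9^p) = (5)·4^p·(4 − 9) = (-25)·4^p. Since 5 | h(p) by the inductive hypothesis, 5 | 9·h(p); and 5 | -25 since -25 = 5·-5. Therefore 5 | h(p+1).
By the principle of mathematical induction, the result holds for all N ≥ 1.
Therefore the largest such d is 5.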